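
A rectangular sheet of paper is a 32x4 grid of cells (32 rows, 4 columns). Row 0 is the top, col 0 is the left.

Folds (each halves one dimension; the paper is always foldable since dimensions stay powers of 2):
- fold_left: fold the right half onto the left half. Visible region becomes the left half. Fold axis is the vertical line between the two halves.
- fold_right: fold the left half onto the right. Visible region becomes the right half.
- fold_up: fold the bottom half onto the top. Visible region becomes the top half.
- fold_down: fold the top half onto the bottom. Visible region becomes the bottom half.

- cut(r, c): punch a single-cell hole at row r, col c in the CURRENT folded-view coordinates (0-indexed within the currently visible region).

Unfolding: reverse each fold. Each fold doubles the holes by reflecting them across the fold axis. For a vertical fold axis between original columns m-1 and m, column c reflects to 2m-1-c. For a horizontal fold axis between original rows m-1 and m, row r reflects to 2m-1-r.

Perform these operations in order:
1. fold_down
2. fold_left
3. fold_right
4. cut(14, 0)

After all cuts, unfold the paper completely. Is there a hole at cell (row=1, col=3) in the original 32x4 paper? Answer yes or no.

Answer: yes

Derivation:
Op 1 fold_down: fold axis h@16; visible region now rows[16,32) x cols[0,4) = 16x4
Op 2 fold_left: fold axis v@2; visible region now rows[16,32) x cols[0,2) = 16x2
Op 3 fold_right: fold axis v@1; visible region now rows[16,32) x cols[1,2) = 16x1
Op 4 cut(14, 0): punch at orig (30,1); cuts so far [(30, 1)]; region rows[16,32) x cols[1,2) = 16x1
Unfold 1 (reflect across v@1): 2 holes -> [(30, 0), (30, 1)]
Unfold 2 (reflect across v@2): 4 holes -> [(30, 0), (30, 1), (30, 2), (30, 3)]
Unfold 3 (reflect across h@16): 8 holes -> [(1, 0), (1, 1), (1, 2), (1, 3), (30, 0), (30, 1), (30, 2), (30, 3)]
Holes: [(1, 0), (1, 1), (1, 2), (1, 3), (30, 0), (30, 1), (30, 2), (30, 3)]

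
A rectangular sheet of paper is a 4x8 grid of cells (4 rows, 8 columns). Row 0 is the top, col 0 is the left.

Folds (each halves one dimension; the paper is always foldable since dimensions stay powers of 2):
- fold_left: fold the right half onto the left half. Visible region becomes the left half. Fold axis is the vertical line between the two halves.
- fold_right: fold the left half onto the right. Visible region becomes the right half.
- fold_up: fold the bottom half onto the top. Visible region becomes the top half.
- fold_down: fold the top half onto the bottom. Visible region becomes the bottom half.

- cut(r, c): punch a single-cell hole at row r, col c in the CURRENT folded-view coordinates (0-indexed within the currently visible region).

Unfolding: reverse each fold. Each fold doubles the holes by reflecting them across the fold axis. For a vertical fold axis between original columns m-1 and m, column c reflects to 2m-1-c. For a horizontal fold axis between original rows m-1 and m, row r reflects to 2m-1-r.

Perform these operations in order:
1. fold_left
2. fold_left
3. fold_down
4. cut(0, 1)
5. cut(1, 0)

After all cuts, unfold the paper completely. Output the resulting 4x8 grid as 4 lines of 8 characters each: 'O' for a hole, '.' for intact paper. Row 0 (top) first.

Answer: O..OO..O
.OO..OO.
.OO..OO.
O..OO..O

Derivation:
Op 1 fold_left: fold axis v@4; visible region now rows[0,4) x cols[0,4) = 4x4
Op 2 fold_left: fold axis v@2; visible region now rows[0,4) x cols[0,2) = 4x2
Op 3 fold_down: fold axis h@2; visible region now rows[2,4) x cols[0,2) = 2x2
Op 4 cut(0, 1): punch at orig (2,1); cuts so far [(2, 1)]; region rows[2,4) x cols[0,2) = 2x2
Op 5 cut(1, 0): punch at orig (3,0); cuts so far [(2, 1), (3, 0)]; region rows[2,4) x cols[0,2) = 2x2
Unfold 1 (reflect across h@2): 4 holes -> [(0, 0), (1, 1), (2, 1), (3, 0)]
Unfold 2 (reflect across v@2): 8 holes -> [(0, 0), (0, 3), (1, 1), (1, 2), (2, 1), (2, 2), (3, 0), (3, 3)]
Unfold 3 (reflect across v@4): 16 holes -> [(0, 0), (0, 3), (0, 4), (0, 7), (1, 1), (1, 2), (1, 5), (1, 6), (2, 1), (2, 2), (2, 5), (2, 6), (3, 0), (3, 3), (3, 4), (3, 7)]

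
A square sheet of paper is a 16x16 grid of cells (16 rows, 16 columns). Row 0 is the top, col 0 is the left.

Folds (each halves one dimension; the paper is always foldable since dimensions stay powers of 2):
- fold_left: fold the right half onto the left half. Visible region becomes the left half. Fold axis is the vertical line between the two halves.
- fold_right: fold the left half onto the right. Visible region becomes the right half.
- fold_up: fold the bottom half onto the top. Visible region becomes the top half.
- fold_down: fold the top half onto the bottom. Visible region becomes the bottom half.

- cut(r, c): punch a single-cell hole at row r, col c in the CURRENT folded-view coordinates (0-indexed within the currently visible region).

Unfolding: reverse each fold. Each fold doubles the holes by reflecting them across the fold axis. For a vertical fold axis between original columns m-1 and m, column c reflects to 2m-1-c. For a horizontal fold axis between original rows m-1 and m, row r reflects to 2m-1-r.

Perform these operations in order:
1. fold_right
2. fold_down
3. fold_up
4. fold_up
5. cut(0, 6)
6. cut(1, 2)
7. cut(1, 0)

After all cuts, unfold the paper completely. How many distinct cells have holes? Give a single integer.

Op 1 fold_right: fold axis v@8; visible region now rows[0,16) x cols[8,16) = 16x8
Op 2 fold_down: fold axis h@8; visible region now rows[8,16) x cols[8,16) = 8x8
Op 3 fold_up: fold axis h@12; visible region now rows[8,12) x cols[8,16) = 4x8
Op 4 fold_up: fold axis h@10; visible region now rows[8,10) x cols[8,16) = 2x8
Op 5 cut(0, 6): punch at orig (8,14); cuts so far [(8, 14)]; region rows[8,10) x cols[8,16) = 2x8
Op 6 cut(1, 2): punch at orig (9,10); cuts so far [(8, 14), (9, 10)]; region rows[8,10) x cols[8,16) = 2x8
Op 7 cut(1, 0): punch at orig (9,8); cuts so far [(8, 14), (9, 8), (9, 10)]; region rows[8,10) x cols[8,16) = 2x8
Unfold 1 (reflect across h@10): 6 holes -> [(8, 14), (9, 8), (9, 10), (10, 8), (10, 10), (11, 14)]
Unfold 2 (reflect across h@12): 12 holes -> [(8, 14), (9, 8), (9, 10), (10, 8), (10, 10), (11, 14), (12, 14), (13, 8), (13, 10), (14, 8), (14, 10), (15, 14)]
Unfold 3 (reflect across h@8): 24 holes -> [(0, 14), (1, 8), (1, 10), (2, 8), (2, 10), (3, 14), (4, 14), (5, 8), (5, 10), (6, 8), (6, 10), (7, 14), (8, 14), (9, 8), (9, 10), (10, 8), (10, 10), (11, 14), (12, 14), (13, 8), (13, 10), (14, 8), (14, 10), (15, 14)]
Unfold 4 (reflect across v@8): 48 holes -> [(0, 1), (0, 14), (1, 5), (1, 7), (1, 8), (1, 10), (2, 5), (2, 7), (2, 8), (2, 10), (3, 1), (3, 14), (4, 1), (4, 14), (5, 5), (5, 7), (5, 8), (5, 10), (6, 5), (6, 7), (6, 8), (6, 10), (7, 1), (7, 14), (8, 1), (8, 14), (9, 5), (9, 7), (9, 8), (9, 10), (10, 5), (10, 7), (10, 8), (10, 10), (11, 1), (11, 14), (12, 1), (12, 14), (13, 5), (13, 7), (13, 8), (13, 10), (14, 5), (14, 7), (14, 8), (14, 10), (15, 1), (15, 14)]

Answer: 48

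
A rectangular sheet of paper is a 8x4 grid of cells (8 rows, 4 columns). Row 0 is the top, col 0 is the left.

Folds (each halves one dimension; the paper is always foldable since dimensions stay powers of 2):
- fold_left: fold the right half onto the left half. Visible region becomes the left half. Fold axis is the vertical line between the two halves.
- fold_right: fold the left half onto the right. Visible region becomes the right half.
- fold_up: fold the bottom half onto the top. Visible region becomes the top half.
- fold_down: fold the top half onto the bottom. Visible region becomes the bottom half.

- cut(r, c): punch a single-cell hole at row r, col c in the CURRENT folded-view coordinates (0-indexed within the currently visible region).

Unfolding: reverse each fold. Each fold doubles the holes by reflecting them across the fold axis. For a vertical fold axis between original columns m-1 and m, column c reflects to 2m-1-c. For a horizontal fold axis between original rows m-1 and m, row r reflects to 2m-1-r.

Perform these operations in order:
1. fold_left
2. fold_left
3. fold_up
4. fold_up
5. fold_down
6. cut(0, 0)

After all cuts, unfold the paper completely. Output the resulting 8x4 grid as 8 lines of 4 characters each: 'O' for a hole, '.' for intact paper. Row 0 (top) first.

Answer: OOOO
OOOO
OOOO
OOOO
OOOO
OOOO
OOOO
OOOO

Derivation:
Op 1 fold_left: fold axis v@2; visible region now rows[0,8) x cols[0,2) = 8x2
Op 2 fold_left: fold axis v@1; visible region now rows[0,8) x cols[0,1) = 8x1
Op 3 fold_up: fold axis h@4; visible region now rows[0,4) x cols[0,1) = 4x1
Op 4 fold_up: fold axis h@2; visible region now rows[0,2) x cols[0,1) = 2x1
Op 5 fold_down: fold axis h@1; visible region now rows[1,2) x cols[0,1) = 1x1
Op 6 cut(0, 0): punch at orig (1,0); cuts so far [(1, 0)]; region rows[1,2) x cols[0,1) = 1x1
Unfold 1 (reflect across h@1): 2 holes -> [(0, 0), (1, 0)]
Unfold 2 (reflect across h@2): 4 holes -> [(0, 0), (1, 0), (2, 0), (3, 0)]
Unfold 3 (reflect across h@4): 8 holes -> [(0, 0), (1, 0), (2, 0), (3, 0), (4, 0), (5, 0), (6, 0), (7, 0)]
Unfold 4 (reflect across v@1): 16 holes -> [(0, 0), (0, 1), (1, 0), (1, 1), (2, 0), (2, 1), (3, 0), (3, 1), (4, 0), (4, 1), (5, 0), (5, 1), (6, 0), (6, 1), (7, 0), (7, 1)]
Unfold 5 (reflect across v@2): 32 holes -> [(0, 0), (0, 1), (0, 2), (0, 3), (1, 0), (1, 1), (1, 2), (1, 3), (2, 0), (2, 1), (2, 2), (2, 3), (3, 0), (3, 1), (3, 2), (3, 3), (4, 0), (4, 1), (4, 2), (4, 3), (5, 0), (5, 1), (5, 2), (5, 3), (6, 0), (6, 1), (6, 2), (6, 3), (7, 0), (7, 1), (7, 2), (7, 3)]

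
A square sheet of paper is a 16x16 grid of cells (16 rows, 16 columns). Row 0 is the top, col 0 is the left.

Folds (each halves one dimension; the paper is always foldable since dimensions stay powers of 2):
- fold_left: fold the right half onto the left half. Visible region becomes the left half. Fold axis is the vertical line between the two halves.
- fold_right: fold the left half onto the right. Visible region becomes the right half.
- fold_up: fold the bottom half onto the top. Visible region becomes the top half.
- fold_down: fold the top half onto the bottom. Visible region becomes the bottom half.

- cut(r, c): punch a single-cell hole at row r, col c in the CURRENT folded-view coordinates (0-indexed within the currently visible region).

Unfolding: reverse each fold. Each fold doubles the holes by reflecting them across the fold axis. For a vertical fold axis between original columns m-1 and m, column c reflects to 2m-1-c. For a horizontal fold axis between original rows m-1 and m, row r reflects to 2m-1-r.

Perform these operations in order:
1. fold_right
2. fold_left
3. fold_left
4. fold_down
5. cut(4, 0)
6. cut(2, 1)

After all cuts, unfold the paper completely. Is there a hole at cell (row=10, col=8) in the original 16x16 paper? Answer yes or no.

Answer: no

Derivation:
Op 1 fold_right: fold axis v@8; visible region now rows[0,16) x cols[8,16) = 16x8
Op 2 fold_left: fold axis v@12; visible region now rows[0,16) x cols[8,12) = 16x4
Op 3 fold_left: fold axis v@10; visible region now rows[0,16) x cols[8,10) = 16x2
Op 4 fold_down: fold axis h@8; visible region now rows[8,16) x cols[8,10) = 8x2
Op 5 cut(4, 0): punch at orig (12,8); cuts so far [(12, 8)]; region rows[8,16) x cols[8,10) = 8x2
Op 6 cut(2, 1): punch at orig (10,9); cuts so far [(10, 9), (12, 8)]; region rows[8,16) x cols[8,10) = 8x2
Unfold 1 (reflect across h@8): 4 holes -> [(3, 8), (5, 9), (10, 9), (12, 8)]
Unfold 2 (reflect across v@10): 8 holes -> [(3, 8), (3, 11), (5, 9), (5, 10), (10, 9), (10, 10), (12, 8), (12, 11)]
Unfold 3 (reflect across v@12): 16 holes -> [(3, 8), (3, 11), (3, 12), (3, 15), (5, 9), (5, 10), (5, 13), (5, 14), (10, 9), (10, 10), (10, 13), (10, 14), (12, 8), (12, 11), (12, 12), (12, 15)]
Unfold 4 (reflect across v@8): 32 holes -> [(3, 0), (3, 3), (3, 4), (3, 7), (3, 8), (3, 11), (3, 12), (3, 15), (5, 1), (5, 2), (5, 5), (5, 6), (5, 9), (5, 10), (5, 13), (5, 14), (10, 1), (10, 2), (10, 5), (10, 6), (10, 9), (10, 10), (10, 13), (10, 14), (12, 0), (12, 3), (12, 4), (12, 7), (12, 8), (12, 11), (12, 12), (12, 15)]
Holes: [(3, 0), (3, 3), (3, 4), (3, 7), (3, 8), (3, 11), (3, 12), (3, 15), (5, 1), (5, 2), (5, 5), (5, 6), (5, 9), (5, 10), (5, 13), (5, 14), (10, 1), (10, 2), (10, 5), (10, 6), (10, 9), (10, 10), (10, 13), (10, 14), (12, 0), (12, 3), (12, 4), (12, 7), (12, 8), (12, 11), (12, 12), (12, 15)]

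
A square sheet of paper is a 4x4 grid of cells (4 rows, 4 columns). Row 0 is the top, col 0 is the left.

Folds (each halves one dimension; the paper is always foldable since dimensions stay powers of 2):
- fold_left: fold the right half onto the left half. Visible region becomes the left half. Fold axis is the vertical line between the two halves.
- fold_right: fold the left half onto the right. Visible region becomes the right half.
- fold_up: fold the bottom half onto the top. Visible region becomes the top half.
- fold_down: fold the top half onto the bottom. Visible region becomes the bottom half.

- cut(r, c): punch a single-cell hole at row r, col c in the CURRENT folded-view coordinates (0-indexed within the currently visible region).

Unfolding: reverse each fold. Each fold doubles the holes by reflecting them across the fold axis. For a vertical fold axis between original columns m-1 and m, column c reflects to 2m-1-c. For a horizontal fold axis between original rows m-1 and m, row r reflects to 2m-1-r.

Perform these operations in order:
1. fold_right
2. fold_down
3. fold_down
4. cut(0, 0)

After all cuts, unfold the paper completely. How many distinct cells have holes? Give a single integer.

Op 1 fold_right: fold axis v@2; visible region now rows[0,4) x cols[2,4) = 4x2
Op 2 fold_down: fold axis h@2; visible region now rows[2,4) x cols[2,4) = 2x2
Op 3 fold_down: fold axis h@3; visible region now rows[3,4) x cols[2,4) = 1x2
Op 4 cut(0, 0): punch at orig (3,2); cuts so far [(3, 2)]; region rows[3,4) x cols[2,4) = 1x2
Unfold 1 (reflect across h@3): 2 holes -> [(2, 2), (3, 2)]
Unfold 2 (reflect across h@2): 4 holes -> [(0, 2), (1, 2), (2, 2), (3, 2)]
Unfold 3 (reflect across v@2): 8 holes -> [(0, 1), (0, 2), (1, 1), (1, 2), (2, 1), (2, 2), (3, 1), (3, 2)]

Answer: 8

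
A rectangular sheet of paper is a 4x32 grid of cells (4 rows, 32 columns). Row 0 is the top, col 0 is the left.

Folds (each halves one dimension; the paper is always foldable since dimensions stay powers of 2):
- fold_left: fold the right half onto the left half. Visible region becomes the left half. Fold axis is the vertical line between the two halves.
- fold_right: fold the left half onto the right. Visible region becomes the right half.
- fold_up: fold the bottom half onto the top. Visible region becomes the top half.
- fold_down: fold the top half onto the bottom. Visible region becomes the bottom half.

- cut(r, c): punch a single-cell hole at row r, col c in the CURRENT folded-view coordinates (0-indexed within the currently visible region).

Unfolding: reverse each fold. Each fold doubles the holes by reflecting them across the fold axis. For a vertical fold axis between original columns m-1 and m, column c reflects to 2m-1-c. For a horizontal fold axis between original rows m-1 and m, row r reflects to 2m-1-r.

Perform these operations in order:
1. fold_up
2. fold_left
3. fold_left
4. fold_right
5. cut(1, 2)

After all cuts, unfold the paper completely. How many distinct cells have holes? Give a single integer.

Answer: 16

Derivation:
Op 1 fold_up: fold axis h@2; visible region now rows[0,2) x cols[0,32) = 2x32
Op 2 fold_left: fold axis v@16; visible region now rows[0,2) x cols[0,16) = 2x16
Op 3 fold_left: fold axis v@8; visible region now rows[0,2) x cols[0,8) = 2x8
Op 4 fold_right: fold axis v@4; visible region now rows[0,2) x cols[4,8) = 2x4
Op 5 cut(1, 2): punch at orig (1,6); cuts so far [(1, 6)]; region rows[0,2) x cols[4,8) = 2x4
Unfold 1 (reflect across v@4): 2 holes -> [(1, 1), (1, 6)]
Unfold 2 (reflect across v@8): 4 holes -> [(1, 1), (1, 6), (1, 9), (1, 14)]
Unfold 3 (reflect across v@16): 8 holes -> [(1, 1), (1, 6), (1, 9), (1, 14), (1, 17), (1, 22), (1, 25), (1, 30)]
Unfold 4 (reflect across h@2): 16 holes -> [(1, 1), (1, 6), (1, 9), (1, 14), (1, 17), (1, 22), (1, 25), (1, 30), (2, 1), (2, 6), (2, 9), (2, 14), (2, 17), (2, 22), (2, 25), (2, 30)]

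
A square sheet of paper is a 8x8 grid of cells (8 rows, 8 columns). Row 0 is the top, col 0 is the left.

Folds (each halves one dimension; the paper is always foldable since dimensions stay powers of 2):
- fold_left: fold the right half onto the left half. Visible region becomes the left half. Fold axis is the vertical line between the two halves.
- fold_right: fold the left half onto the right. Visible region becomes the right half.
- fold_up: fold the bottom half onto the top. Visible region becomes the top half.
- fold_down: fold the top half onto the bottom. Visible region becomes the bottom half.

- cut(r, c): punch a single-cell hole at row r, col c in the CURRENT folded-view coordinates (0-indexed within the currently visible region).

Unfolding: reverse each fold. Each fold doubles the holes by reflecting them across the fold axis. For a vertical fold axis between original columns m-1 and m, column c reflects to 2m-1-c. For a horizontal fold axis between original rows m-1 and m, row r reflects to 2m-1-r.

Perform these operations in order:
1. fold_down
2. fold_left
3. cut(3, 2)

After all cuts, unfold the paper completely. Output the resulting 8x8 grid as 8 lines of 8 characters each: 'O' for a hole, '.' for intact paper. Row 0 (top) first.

Answer: ..O..O..
........
........
........
........
........
........
..O..O..

Derivation:
Op 1 fold_down: fold axis h@4; visible region now rows[4,8) x cols[0,8) = 4x8
Op 2 fold_left: fold axis v@4; visible region now rows[4,8) x cols[0,4) = 4x4
Op 3 cut(3, 2): punch at orig (7,2); cuts so far [(7, 2)]; region rows[4,8) x cols[0,4) = 4x4
Unfold 1 (reflect across v@4): 2 holes -> [(7, 2), (7, 5)]
Unfold 2 (reflect across h@4): 4 holes -> [(0, 2), (0, 5), (7, 2), (7, 5)]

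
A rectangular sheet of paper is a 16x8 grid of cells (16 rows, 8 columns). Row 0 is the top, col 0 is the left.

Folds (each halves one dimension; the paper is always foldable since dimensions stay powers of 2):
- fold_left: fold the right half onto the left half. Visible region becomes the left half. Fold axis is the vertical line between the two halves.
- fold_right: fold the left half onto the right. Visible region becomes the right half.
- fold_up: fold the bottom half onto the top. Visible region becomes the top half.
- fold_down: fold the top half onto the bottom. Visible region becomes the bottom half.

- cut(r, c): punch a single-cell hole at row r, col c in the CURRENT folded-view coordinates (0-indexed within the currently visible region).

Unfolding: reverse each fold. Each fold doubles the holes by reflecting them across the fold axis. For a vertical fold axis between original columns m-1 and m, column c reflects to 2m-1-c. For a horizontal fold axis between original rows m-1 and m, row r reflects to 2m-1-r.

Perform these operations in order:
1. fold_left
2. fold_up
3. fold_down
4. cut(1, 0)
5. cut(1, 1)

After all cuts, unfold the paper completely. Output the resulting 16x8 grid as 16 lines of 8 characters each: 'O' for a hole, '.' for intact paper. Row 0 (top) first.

Answer: ........
........
OO....OO
........
........
OO....OO
........
........
........
........
OO....OO
........
........
OO....OO
........
........

Derivation:
Op 1 fold_left: fold axis v@4; visible region now rows[0,16) x cols[0,4) = 16x4
Op 2 fold_up: fold axis h@8; visible region now rows[0,8) x cols[0,4) = 8x4
Op 3 fold_down: fold axis h@4; visible region now rows[4,8) x cols[0,4) = 4x4
Op 4 cut(1, 0): punch at orig (5,0); cuts so far [(5, 0)]; region rows[4,8) x cols[0,4) = 4x4
Op 5 cut(1, 1): punch at orig (5,1); cuts so far [(5, 0), (5, 1)]; region rows[4,8) x cols[0,4) = 4x4
Unfold 1 (reflect across h@4): 4 holes -> [(2, 0), (2, 1), (5, 0), (5, 1)]
Unfold 2 (reflect across h@8): 8 holes -> [(2, 0), (2, 1), (5, 0), (5, 1), (10, 0), (10, 1), (13, 0), (13, 1)]
Unfold 3 (reflect across v@4): 16 holes -> [(2, 0), (2, 1), (2, 6), (2, 7), (5, 0), (5, 1), (5, 6), (5, 7), (10, 0), (10, 1), (10, 6), (10, 7), (13, 0), (13, 1), (13, 6), (13, 7)]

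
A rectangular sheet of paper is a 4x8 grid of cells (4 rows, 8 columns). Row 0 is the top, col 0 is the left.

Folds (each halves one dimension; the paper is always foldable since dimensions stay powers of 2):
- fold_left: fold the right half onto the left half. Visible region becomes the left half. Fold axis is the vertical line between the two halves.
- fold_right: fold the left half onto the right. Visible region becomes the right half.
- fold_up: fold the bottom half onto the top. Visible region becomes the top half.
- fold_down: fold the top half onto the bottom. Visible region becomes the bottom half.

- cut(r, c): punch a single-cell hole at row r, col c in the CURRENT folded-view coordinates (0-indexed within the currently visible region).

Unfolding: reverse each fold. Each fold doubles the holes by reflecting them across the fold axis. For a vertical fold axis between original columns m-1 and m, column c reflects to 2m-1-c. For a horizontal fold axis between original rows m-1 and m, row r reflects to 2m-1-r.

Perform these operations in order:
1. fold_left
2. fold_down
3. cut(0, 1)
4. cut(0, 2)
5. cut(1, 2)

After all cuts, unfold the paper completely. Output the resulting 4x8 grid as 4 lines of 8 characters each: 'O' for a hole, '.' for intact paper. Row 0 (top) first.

Op 1 fold_left: fold axis v@4; visible region now rows[0,4) x cols[0,4) = 4x4
Op 2 fold_down: fold axis h@2; visible region now rows[2,4) x cols[0,4) = 2x4
Op 3 cut(0, 1): punch at orig (2,1); cuts so far [(2, 1)]; region rows[2,4) x cols[0,4) = 2x4
Op 4 cut(0, 2): punch at orig (2,2); cuts so far [(2, 1), (2, 2)]; region rows[2,4) x cols[0,4) = 2x4
Op 5 cut(1, 2): punch at orig (3,2); cuts so far [(2, 1), (2, 2), (3, 2)]; region rows[2,4) x cols[0,4) = 2x4
Unfold 1 (reflect across h@2): 6 holes -> [(0, 2), (1, 1), (1, 2), (2, 1), (2, 2), (3, 2)]
Unfold 2 (reflect across v@4): 12 holes -> [(0, 2), (0, 5), (1, 1), (1, 2), (1, 5), (1, 6), (2, 1), (2, 2), (2, 5), (2, 6), (3, 2), (3, 5)]

Answer: ..O..O..
.OO..OO.
.OO..OO.
..O..O..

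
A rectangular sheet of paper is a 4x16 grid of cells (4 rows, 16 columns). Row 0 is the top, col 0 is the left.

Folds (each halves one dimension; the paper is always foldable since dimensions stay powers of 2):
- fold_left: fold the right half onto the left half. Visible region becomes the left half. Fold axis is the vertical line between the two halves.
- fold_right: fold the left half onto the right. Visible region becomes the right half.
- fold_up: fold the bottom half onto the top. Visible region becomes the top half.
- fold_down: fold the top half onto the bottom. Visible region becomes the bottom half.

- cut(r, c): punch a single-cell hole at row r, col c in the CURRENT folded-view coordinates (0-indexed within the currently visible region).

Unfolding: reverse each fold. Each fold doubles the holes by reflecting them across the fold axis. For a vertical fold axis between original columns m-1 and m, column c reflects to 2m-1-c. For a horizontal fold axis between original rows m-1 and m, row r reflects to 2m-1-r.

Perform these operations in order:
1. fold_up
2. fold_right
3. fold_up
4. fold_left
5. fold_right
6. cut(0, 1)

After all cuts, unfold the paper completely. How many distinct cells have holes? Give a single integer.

Op 1 fold_up: fold axis h@2; visible region now rows[0,2) x cols[0,16) = 2x16
Op 2 fold_right: fold axis v@8; visible region now rows[0,2) x cols[8,16) = 2x8
Op 3 fold_up: fold axis h@1; visible region now rows[0,1) x cols[8,16) = 1x8
Op 4 fold_left: fold axis v@12; visible region now rows[0,1) x cols[8,12) = 1x4
Op 5 fold_right: fold axis v@10; visible region now rows[0,1) x cols[10,12) = 1x2
Op 6 cut(0, 1): punch at orig (0,11); cuts so far [(0, 11)]; region rows[0,1) x cols[10,12) = 1x2
Unfold 1 (reflect across v@10): 2 holes -> [(0, 8), (0, 11)]
Unfold 2 (reflect across v@12): 4 holes -> [(0, 8), (0, 11), (0, 12), (0, 15)]
Unfold 3 (reflect across h@1): 8 holes -> [(0, 8), (0, 11), (0, 12), (0, 15), (1, 8), (1, 11), (1, 12), (1, 15)]
Unfold 4 (reflect across v@8): 16 holes -> [(0, 0), (0, 3), (0, 4), (0, 7), (0, 8), (0, 11), (0, 12), (0, 15), (1, 0), (1, 3), (1, 4), (1, 7), (1, 8), (1, 11), (1, 12), (1, 15)]
Unfold 5 (reflect across h@2): 32 holes -> [(0, 0), (0, 3), (0, 4), (0, 7), (0, 8), (0, 11), (0, 12), (0, 15), (1, 0), (1, 3), (1, 4), (1, 7), (1, 8), (1, 11), (1, 12), (1, 15), (2, 0), (2, 3), (2, 4), (2, 7), (2, 8), (2, 11), (2, 12), (2, 15), (3, 0), (3, 3), (3, 4), (3, 7), (3, 8), (3, 11), (3, 12), (3, 15)]

Answer: 32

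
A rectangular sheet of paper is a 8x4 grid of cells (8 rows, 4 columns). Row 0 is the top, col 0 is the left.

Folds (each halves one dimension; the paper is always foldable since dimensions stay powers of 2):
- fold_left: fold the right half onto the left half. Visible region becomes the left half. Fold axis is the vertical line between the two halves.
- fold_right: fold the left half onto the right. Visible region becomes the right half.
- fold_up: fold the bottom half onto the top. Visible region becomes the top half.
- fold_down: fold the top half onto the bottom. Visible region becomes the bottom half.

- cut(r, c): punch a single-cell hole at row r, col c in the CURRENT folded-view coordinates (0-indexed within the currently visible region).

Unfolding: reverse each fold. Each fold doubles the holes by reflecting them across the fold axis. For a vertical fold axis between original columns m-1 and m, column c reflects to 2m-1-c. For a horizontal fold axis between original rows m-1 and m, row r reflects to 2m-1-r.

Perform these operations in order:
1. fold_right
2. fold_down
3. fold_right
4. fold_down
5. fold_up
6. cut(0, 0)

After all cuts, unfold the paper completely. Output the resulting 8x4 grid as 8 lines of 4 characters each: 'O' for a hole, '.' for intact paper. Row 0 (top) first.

Op 1 fold_right: fold axis v@2; visible region now rows[0,8) x cols[2,4) = 8x2
Op 2 fold_down: fold axis h@4; visible region now rows[4,8) x cols[2,4) = 4x2
Op 3 fold_right: fold axis v@3; visible region now rows[4,8) x cols[3,4) = 4x1
Op 4 fold_down: fold axis h@6; visible region now rows[6,8) x cols[3,4) = 2x1
Op 5 fold_up: fold axis h@7; visible region now rows[6,7) x cols[3,4) = 1x1
Op 6 cut(0, 0): punch at orig (6,3); cuts so far [(6, 3)]; region rows[6,7) x cols[3,4) = 1x1
Unfold 1 (reflect across h@7): 2 holes -> [(6, 3), (7, 3)]
Unfold 2 (reflect across h@6): 4 holes -> [(4, 3), (5, 3), (6, 3), (7, 3)]
Unfold 3 (reflect across v@3): 8 holes -> [(4, 2), (4, 3), (5, 2), (5, 3), (6, 2), (6, 3), (7, 2), (7, 3)]
Unfold 4 (reflect across h@4): 16 holes -> [(0, 2), (0, 3), (1, 2), (1, 3), (2, 2), (2, 3), (3, 2), (3, 3), (4, 2), (4, 3), (5, 2), (5, 3), (6, 2), (6, 3), (7, 2), (7, 3)]
Unfold 5 (reflect across v@2): 32 holes -> [(0, 0), (0, 1), (0, 2), (0, 3), (1, 0), (1, 1), (1, 2), (1, 3), (2, 0), (2, 1), (2, 2), (2, 3), (3, 0), (3, 1), (3, 2), (3, 3), (4, 0), (4, 1), (4, 2), (4, 3), (5, 0), (5, 1), (5, 2), (5, 3), (6, 0), (6, 1), (6, 2), (6, 3), (7, 0), (7, 1), (7, 2), (7, 3)]

Answer: OOOO
OOOO
OOOO
OOOO
OOOO
OOOO
OOOO
OOOO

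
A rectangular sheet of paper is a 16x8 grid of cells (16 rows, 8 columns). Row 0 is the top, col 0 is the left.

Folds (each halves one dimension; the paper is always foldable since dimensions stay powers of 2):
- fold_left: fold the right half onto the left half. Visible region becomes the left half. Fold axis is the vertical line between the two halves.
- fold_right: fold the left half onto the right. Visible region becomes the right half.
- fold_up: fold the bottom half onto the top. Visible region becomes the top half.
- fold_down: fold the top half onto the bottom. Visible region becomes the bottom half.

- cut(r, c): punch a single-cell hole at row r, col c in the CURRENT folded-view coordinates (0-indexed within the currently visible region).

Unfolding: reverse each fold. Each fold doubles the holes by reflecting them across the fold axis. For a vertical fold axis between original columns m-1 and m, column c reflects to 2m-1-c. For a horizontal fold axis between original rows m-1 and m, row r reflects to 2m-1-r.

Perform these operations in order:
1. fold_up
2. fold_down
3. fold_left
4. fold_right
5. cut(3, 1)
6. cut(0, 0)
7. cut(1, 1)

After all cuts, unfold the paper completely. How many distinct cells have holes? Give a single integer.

Answer: 48

Derivation:
Op 1 fold_up: fold axis h@8; visible region now rows[0,8) x cols[0,8) = 8x8
Op 2 fold_down: fold axis h@4; visible region now rows[4,8) x cols[0,8) = 4x8
Op 3 fold_left: fold axis v@4; visible region now rows[4,8) x cols[0,4) = 4x4
Op 4 fold_right: fold axis v@2; visible region now rows[4,8) x cols[2,4) = 4x2
Op 5 cut(3, 1): punch at orig (7,3); cuts so far [(7, 3)]; region rows[4,8) x cols[2,4) = 4x2
Op 6 cut(0, 0): punch at orig (4,2); cuts so far [(4, 2), (7, 3)]; region rows[4,8) x cols[2,4) = 4x2
Op 7 cut(1, 1): punch at orig (5,3); cuts so far [(4, 2), (5, 3), (7, 3)]; region rows[4,8) x cols[2,4) = 4x2
Unfold 1 (reflect across v@2): 6 holes -> [(4, 1), (4, 2), (5, 0), (5, 3), (7, 0), (7, 3)]
Unfold 2 (reflect across v@4): 12 holes -> [(4, 1), (4, 2), (4, 5), (4, 6), (5, 0), (5, 3), (5, 4), (5, 7), (7, 0), (7, 3), (7, 4), (7, 7)]
Unfold 3 (reflect across h@4): 24 holes -> [(0, 0), (0, 3), (0, 4), (0, 7), (2, 0), (2, 3), (2, 4), (2, 7), (3, 1), (3, 2), (3, 5), (3, 6), (4, 1), (4, 2), (4, 5), (4, 6), (5, 0), (5, 3), (5, 4), (5, 7), (7, 0), (7, 3), (7, 4), (7, 7)]
Unfold 4 (reflect across h@8): 48 holes -> [(0, 0), (0, 3), (0, 4), (0, 7), (2, 0), (2, 3), (2, 4), (2, 7), (3, 1), (3, 2), (3, 5), (3, 6), (4, 1), (4, 2), (4, 5), (4, 6), (5, 0), (5, 3), (5, 4), (5, 7), (7, 0), (7, 3), (7, 4), (7, 7), (8, 0), (8, 3), (8, 4), (8, 7), (10, 0), (10, 3), (10, 4), (10, 7), (11, 1), (11, 2), (11, 5), (11, 6), (12, 1), (12, 2), (12, 5), (12, 6), (13, 0), (13, 3), (13, 4), (13, 7), (15, 0), (15, 3), (15, 4), (15, 7)]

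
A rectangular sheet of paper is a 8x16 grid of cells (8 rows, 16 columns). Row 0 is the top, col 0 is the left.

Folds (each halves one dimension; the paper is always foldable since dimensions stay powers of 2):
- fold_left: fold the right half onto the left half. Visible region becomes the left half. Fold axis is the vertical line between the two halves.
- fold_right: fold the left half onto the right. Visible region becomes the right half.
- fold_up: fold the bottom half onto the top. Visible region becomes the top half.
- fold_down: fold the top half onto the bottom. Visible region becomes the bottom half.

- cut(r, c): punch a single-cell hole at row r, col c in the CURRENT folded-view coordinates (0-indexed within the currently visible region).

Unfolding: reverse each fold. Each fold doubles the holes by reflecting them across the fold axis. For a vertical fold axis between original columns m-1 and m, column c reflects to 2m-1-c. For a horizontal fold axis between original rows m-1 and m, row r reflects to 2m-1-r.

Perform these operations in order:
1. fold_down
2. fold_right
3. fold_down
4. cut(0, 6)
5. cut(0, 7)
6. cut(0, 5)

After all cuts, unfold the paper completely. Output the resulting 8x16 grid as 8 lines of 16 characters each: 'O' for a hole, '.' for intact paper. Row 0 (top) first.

Op 1 fold_down: fold axis h@4; visible region now rows[4,8) x cols[0,16) = 4x16
Op 2 fold_right: fold axis v@8; visible region now rows[4,8) x cols[8,16) = 4x8
Op 3 fold_down: fold axis h@6; visible region now rows[6,8) x cols[8,16) = 2x8
Op 4 cut(0, 6): punch at orig (6,14); cuts so far [(6, 14)]; region rows[6,8) x cols[8,16) = 2x8
Op 5 cut(0, 7): punch at orig (6,15); cuts so far [(6, 14), (6, 15)]; region rows[6,8) x cols[8,16) = 2x8
Op 6 cut(0, 5): punch at orig (6,13); cuts so far [(6, 13), (6, 14), (6, 15)]; region rows[6,8) x cols[8,16) = 2x8
Unfold 1 (reflect across h@6): 6 holes -> [(5, 13), (5, 14), (5, 15), (6, 13), (6, 14), (6, 15)]
Unfold 2 (reflect across v@8): 12 holes -> [(5, 0), (5, 1), (5, 2), (5, 13), (5, 14), (5, 15), (6, 0), (6, 1), (6, 2), (6, 13), (6, 14), (6, 15)]
Unfold 3 (reflect across h@4): 24 holes -> [(1, 0), (1, 1), (1, 2), (1, 13), (1, 14), (1, 15), (2, 0), (2, 1), (2, 2), (2, 13), (2, 14), (2, 15), (5, 0), (5, 1), (5, 2), (5, 13), (5, 14), (5, 15), (6, 0), (6, 1), (6, 2), (6, 13), (6, 14), (6, 15)]

Answer: ................
OOO..........OOO
OOO..........OOO
................
................
OOO..........OOO
OOO..........OOO
................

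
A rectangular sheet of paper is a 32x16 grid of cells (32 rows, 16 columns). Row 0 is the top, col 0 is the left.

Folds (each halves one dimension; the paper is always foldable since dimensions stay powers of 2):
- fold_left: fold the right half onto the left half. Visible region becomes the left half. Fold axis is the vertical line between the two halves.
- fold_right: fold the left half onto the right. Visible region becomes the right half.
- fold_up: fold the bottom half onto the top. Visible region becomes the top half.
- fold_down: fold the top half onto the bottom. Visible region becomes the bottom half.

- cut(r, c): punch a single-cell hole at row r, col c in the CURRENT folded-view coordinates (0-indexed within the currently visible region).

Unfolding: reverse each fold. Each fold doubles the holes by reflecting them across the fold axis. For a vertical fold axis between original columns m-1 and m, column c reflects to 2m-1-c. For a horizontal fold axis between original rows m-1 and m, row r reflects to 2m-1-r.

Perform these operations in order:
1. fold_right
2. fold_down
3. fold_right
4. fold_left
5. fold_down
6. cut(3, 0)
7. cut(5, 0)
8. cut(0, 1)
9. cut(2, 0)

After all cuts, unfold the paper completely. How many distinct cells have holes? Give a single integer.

Answer: 128

Derivation:
Op 1 fold_right: fold axis v@8; visible region now rows[0,32) x cols[8,16) = 32x8
Op 2 fold_down: fold axis h@16; visible region now rows[16,32) x cols[8,16) = 16x8
Op 3 fold_right: fold axis v@12; visible region now rows[16,32) x cols[12,16) = 16x4
Op 4 fold_left: fold axis v@14; visible region now rows[16,32) x cols[12,14) = 16x2
Op 5 fold_down: fold axis h@24; visible region now rows[24,32) x cols[12,14) = 8x2
Op 6 cut(3, 0): punch at orig (27,12); cuts so far [(27, 12)]; region rows[24,32) x cols[12,14) = 8x2
Op 7 cut(5, 0): punch at orig (29,12); cuts so far [(27, 12), (29, 12)]; region rows[24,32) x cols[12,14) = 8x2
Op 8 cut(0, 1): punch at orig (24,13); cuts so far [(24, 13), (27, 12), (29, 12)]; region rows[24,32) x cols[12,14) = 8x2
Op 9 cut(2, 0): punch at orig (26,12); cuts so far [(24, 13), (26, 12), (27, 12), (29, 12)]; region rows[24,32) x cols[12,14) = 8x2
Unfold 1 (reflect across h@24): 8 holes -> [(18, 12), (20, 12), (21, 12), (23, 13), (24, 13), (26, 12), (27, 12), (29, 12)]
Unfold 2 (reflect across v@14): 16 holes -> [(18, 12), (18, 15), (20, 12), (20, 15), (21, 12), (21, 15), (23, 13), (23, 14), (24, 13), (24, 14), (26, 12), (26, 15), (27, 12), (27, 15), (29, 12), (29, 15)]
Unfold 3 (reflect across v@12): 32 holes -> [(18, 8), (18, 11), (18, 12), (18, 15), (20, 8), (20, 11), (20, 12), (20, 15), (21, 8), (21, 11), (21, 12), (21, 15), (23, 9), (23, 10), (23, 13), (23, 14), (24, 9), (24, 10), (24, 13), (24, 14), (26, 8), (26, 11), (26, 12), (26, 15), (27, 8), (27, 11), (27, 12), (27, 15), (29, 8), (29, 11), (29, 12), (29, 15)]
Unfold 4 (reflect across h@16): 64 holes -> [(2, 8), (2, 11), (2, 12), (2, 15), (4, 8), (4, 11), (4, 12), (4, 15), (5, 8), (5, 11), (5, 12), (5, 15), (7, 9), (7, 10), (7, 13), (7, 14), (8, 9), (8, 10), (8, 13), (8, 14), (10, 8), (10, 11), (10, 12), (10, 15), (11, 8), (11, 11), (11, 12), (11, 15), (13, 8), (13, 11), (13, 12), (13, 15), (18, 8), (18, 11), (18, 12), (18, 15), (20, 8), (20, 11), (20, 12), (20, 15), (21, 8), (21, 11), (21, 12), (21, 15), (23, 9), (23, 10), (23, 13), (23, 14), (24, 9), (24, 10), (24, 13), (24, 14), (26, 8), (26, 11), (26, 12), (26, 15), (27, 8), (27, 11), (27, 12), (27, 15), (29, 8), (29, 11), (29, 12), (29, 15)]
Unfold 5 (reflect across v@8): 128 holes -> [(2, 0), (2, 3), (2, 4), (2, 7), (2, 8), (2, 11), (2, 12), (2, 15), (4, 0), (4, 3), (4, 4), (4, 7), (4, 8), (4, 11), (4, 12), (4, 15), (5, 0), (5, 3), (5, 4), (5, 7), (5, 8), (5, 11), (5, 12), (5, 15), (7, 1), (7, 2), (7, 5), (7, 6), (7, 9), (7, 10), (7, 13), (7, 14), (8, 1), (8, 2), (8, 5), (8, 6), (8, 9), (8, 10), (8, 13), (8, 14), (10, 0), (10, 3), (10, 4), (10, 7), (10, 8), (10, 11), (10, 12), (10, 15), (11, 0), (11, 3), (11, 4), (11, 7), (11, 8), (11, 11), (11, 12), (11, 15), (13, 0), (13, 3), (13, 4), (13, 7), (13, 8), (13, 11), (13, 12), (13, 15), (18, 0), (18, 3), (18, 4), (18, 7), (18, 8), (18, 11), (18, 12), (18, 15), (20, 0), (20, 3), (20, 4), (20, 7), (20, 8), (20, 11), (20, 12), (20, 15), (21, 0), (21, 3), (21, 4), (21, 7), (21, 8), (21, 11), (21, 12), (21, 15), (23, 1), (23, 2), (23, 5), (23, 6), (23, 9), (23, 10), (23, 13), (23, 14), (24, 1), (24, 2), (24, 5), (24, 6), (24, 9), (24, 10), (24, 13), (24, 14), (26, 0), (26, 3), (26, 4), (26, 7), (26, 8), (26, 11), (26, 12), (26, 15), (27, 0), (27, 3), (27, 4), (27, 7), (27, 8), (27, 11), (27, 12), (27, 15), (29, 0), (29, 3), (29, 4), (29, 7), (29, 8), (29, 11), (29, 12), (29, 15)]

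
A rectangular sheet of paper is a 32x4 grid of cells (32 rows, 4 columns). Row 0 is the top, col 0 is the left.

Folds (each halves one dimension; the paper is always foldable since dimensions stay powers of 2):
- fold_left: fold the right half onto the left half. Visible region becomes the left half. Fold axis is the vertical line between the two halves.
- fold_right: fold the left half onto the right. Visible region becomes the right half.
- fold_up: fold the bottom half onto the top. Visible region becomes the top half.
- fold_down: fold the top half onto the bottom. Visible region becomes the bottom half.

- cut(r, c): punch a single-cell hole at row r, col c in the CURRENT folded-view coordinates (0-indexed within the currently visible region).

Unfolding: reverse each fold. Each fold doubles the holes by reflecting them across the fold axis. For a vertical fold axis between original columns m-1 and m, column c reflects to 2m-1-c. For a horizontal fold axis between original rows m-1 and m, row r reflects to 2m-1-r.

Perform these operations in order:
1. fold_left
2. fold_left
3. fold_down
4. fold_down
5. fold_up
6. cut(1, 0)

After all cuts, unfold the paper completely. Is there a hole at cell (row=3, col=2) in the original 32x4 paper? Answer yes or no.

Op 1 fold_left: fold axis v@2; visible region now rows[0,32) x cols[0,2) = 32x2
Op 2 fold_left: fold axis v@1; visible region now rows[0,32) x cols[0,1) = 32x1
Op 3 fold_down: fold axis h@16; visible region now rows[16,32) x cols[0,1) = 16x1
Op 4 fold_down: fold axis h@24; visible region now rows[24,32) x cols[0,1) = 8x1
Op 5 fold_up: fold axis h@28; visible region now rows[24,28) x cols[0,1) = 4x1
Op 6 cut(1, 0): punch at orig (25,0); cuts so far [(25, 0)]; region rows[24,28) x cols[0,1) = 4x1
Unfold 1 (reflect across h@28): 2 holes -> [(25, 0), (30, 0)]
Unfold 2 (reflect across h@24): 4 holes -> [(17, 0), (22, 0), (25, 0), (30, 0)]
Unfold 3 (reflect across h@16): 8 holes -> [(1, 0), (6, 0), (9, 0), (14, 0), (17, 0), (22, 0), (25, 0), (30, 0)]
Unfold 4 (reflect across v@1): 16 holes -> [(1, 0), (1, 1), (6, 0), (6, 1), (9, 0), (9, 1), (14, 0), (14, 1), (17, 0), (17, 1), (22, 0), (22, 1), (25, 0), (25, 1), (30, 0), (30, 1)]
Unfold 5 (reflect across v@2): 32 holes -> [(1, 0), (1, 1), (1, 2), (1, 3), (6, 0), (6, 1), (6, 2), (6, 3), (9, 0), (9, 1), (9, 2), (9, 3), (14, 0), (14, 1), (14, 2), (14, 3), (17, 0), (17, 1), (17, 2), (17, 3), (22, 0), (22, 1), (22, 2), (22, 3), (25, 0), (25, 1), (25, 2), (25, 3), (30, 0), (30, 1), (30, 2), (30, 3)]
Holes: [(1, 0), (1, 1), (1, 2), (1, 3), (6, 0), (6, 1), (6, 2), (6, 3), (9, 0), (9, 1), (9, 2), (9, 3), (14, 0), (14, 1), (14, 2), (14, 3), (17, 0), (17, 1), (17, 2), (17, 3), (22, 0), (22, 1), (22, 2), (22, 3), (25, 0), (25, 1), (25, 2), (25, 3), (30, 0), (30, 1), (30, 2), (30, 3)]

Answer: no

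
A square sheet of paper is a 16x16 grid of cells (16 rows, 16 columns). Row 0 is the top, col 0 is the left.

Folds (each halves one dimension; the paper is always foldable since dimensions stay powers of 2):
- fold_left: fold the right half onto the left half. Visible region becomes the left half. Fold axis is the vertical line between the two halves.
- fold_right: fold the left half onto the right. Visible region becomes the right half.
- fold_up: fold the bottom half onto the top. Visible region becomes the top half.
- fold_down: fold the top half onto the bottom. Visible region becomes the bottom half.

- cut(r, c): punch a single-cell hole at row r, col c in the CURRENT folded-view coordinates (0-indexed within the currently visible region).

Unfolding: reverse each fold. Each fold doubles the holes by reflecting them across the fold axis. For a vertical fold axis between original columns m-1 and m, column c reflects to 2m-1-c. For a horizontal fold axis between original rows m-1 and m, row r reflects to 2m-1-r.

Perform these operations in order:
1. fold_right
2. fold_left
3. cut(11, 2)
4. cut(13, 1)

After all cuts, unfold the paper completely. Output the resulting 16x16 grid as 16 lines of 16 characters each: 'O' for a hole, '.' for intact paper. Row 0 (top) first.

Op 1 fold_right: fold axis v@8; visible region now rows[0,16) x cols[8,16) = 16x8
Op 2 fold_left: fold axis v@12; visible region now rows[0,16) x cols[8,12) = 16x4
Op 3 cut(11, 2): punch at orig (11,10); cuts so far [(11, 10)]; region rows[0,16) x cols[8,12) = 16x4
Op 4 cut(13, 1): punch at orig (13,9); cuts so far [(11, 10), (13, 9)]; region rows[0,16) x cols[8,12) = 16x4
Unfold 1 (reflect across v@12): 4 holes -> [(11, 10), (11, 13), (13, 9), (13, 14)]
Unfold 2 (reflect across v@8): 8 holes -> [(11, 2), (11, 5), (11, 10), (11, 13), (13, 1), (13, 6), (13, 9), (13, 14)]

Answer: ................
................
................
................
................
................
................
................
................
................
................
..O..O....O..O..
................
.O....O..O....O.
................
................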